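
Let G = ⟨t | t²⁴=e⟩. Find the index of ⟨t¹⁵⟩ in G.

First find ord(t¹⁵) by computing successive powers:
  (t¹⁵)¹ = t¹⁵, (t¹⁵)² = t⁶, (t¹⁵)³ = t²¹, (t¹⁵)⁴ = t¹², (t¹⁵)⁵ = t³, (t¹⁵)⁶ = t¹⁸, (t¹⁵)⁷ = t⁹, (t¹⁵)⁸ = e.
So |⟨t¹⁵⟩| = ord(t¹⁵) = 8. With |G| = 24, by Lagrange [G : ⟨t¹⁵⟩] = 24/8 = 3.

Answer: 3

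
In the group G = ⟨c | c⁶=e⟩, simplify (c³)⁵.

Compute successive powers of (c³), reducing at each step:
  (c³)²: (c³) · c³ = e
  (c³)³: e · c³ = c³
  (c³)⁴: (c³) · c³ = e
  (c³)⁵: e · c³ = c³

Answer: c³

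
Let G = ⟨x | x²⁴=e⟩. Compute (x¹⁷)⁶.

Compute successive powers of (x¹⁷), reducing at each step:
  (x¹⁷)²: (x¹⁷) · x¹⁷ = x¹⁰
  (x¹⁷)³: (x¹⁰) · x¹⁷ = x³
  (x¹⁷)⁴: (x³) · x¹⁷ = x²⁰
  (x¹⁷)⁵: (x²⁰) · x¹⁷ = x¹³
  (x¹⁷)⁶: (x¹³) · x¹⁷ = x⁶

Answer: x⁶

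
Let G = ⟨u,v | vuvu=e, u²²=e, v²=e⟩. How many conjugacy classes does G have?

The conjugacy classes (representative and size) are:
  [e] (size 1), [u] (size 2), [u²] (size 2), [u¹⁹] (size 2), [u⁴] (size 2), [u⁵] (size 2), [u⁶] (size 2), [u⁷] (size 2), [u⁸] (size 2), [u¹³] (size 2), [u¹⁰] (size 2), [u¹¹] (size 1), [u⁶v] (size 11), [uv] (size 11).
Class equation: 1 + 2 + 2 + 2 + 2 + 2 + 2 + 2 + 2 + 2 + 2 + 1 + 11 + 11 = 44 = |G|. So G has 14 conjugacy classes.

Answer: 14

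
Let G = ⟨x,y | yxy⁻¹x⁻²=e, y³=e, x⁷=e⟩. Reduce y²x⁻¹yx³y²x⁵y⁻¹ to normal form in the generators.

Multiply left to right, reducing at each step:
  (y²) · x⁻¹ = x³y²
  (x³y²) · y = x³
  (x³) · x³ = x⁶
  (x⁶) · y² = x⁶y²
  (x⁶y²) · x⁵ = x⁵y²
  (x⁵y²) · y⁻¹ = x⁵y

Answer: x⁵y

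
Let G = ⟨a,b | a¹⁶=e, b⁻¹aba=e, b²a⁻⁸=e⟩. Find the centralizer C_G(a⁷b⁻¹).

⟨a⁷b⁻¹⟩ ⊆ C_G(a⁷b⁻¹) since powers of a⁷b⁻¹ commute with a⁷b⁻¹; so |C_G(a⁷b⁻¹)| ≥ |⟨a⁷b⁻¹⟩| = 4.
By orbit–stabilizer, |C_G(a⁷b⁻¹)| = |G| / |conj. class of a⁷b⁻¹| = 32 / 8 = 4.
The 4 elements commuting with a⁷b⁻¹ are {e, a⁸, a⁷b, a⁷b⁻¹}.

Answer: {e, a⁸, a⁷b, a⁷b⁻¹}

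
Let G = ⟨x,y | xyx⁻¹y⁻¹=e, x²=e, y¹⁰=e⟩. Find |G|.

Enumerate words in the generators, reducing via the relations: the distinct elements are
  {e, x, y, xy, y², y³, y⁴, y⁵, y⁶, y⁷, y⁸, y⁹, xy², xy³, xy⁴, xy⁵, xy⁶, xy⁷, xy⁸, xy⁹}.
No further products give new elements, so |G| = 20.

Answer: 20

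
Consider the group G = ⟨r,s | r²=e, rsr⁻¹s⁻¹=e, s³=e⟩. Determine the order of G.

Enumerate words in the generators, reducing via the relations: the distinct elements are
  {e, r, s, rs, s², rs²}.
No further products give new elements, so |G| = 6.

Answer: 6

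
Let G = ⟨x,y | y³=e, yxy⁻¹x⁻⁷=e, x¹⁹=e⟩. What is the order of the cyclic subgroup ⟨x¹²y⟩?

|⟨x¹²y⟩| equals the order of x¹²y. Compute successive powers until reaching e:
  (x¹²y)¹ = x¹²y, (x¹²y)² = xy², (x¹²y)³ = e.
The smallest positive k with (x¹²y)ᵏ = e is 3, so |⟨x¹²y⟩| = 3.

Answer: 3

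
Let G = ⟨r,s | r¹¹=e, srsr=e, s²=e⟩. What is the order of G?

Enumerate words in the generators, reducing via the relations: the distinct elements are
  {e, r, s, rs, r², r³, r⁴, r⁵, r⁶, r⁷, r⁸, r⁹, r²s, r³s, r¹⁰, r⁴s, r⁵s, r⁶s, r⁷s, r⁸s, r⁹s, r¹⁰s}.
No further products give new elements, so |G| = 22.

Answer: 22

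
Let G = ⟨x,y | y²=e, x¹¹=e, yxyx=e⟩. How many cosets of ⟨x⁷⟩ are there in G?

First find ord(x⁷) by computing successive powers:
  (x⁷)¹ = x⁷, (x⁷)² = x³, (x⁷)³ = x¹⁰, (x⁷)⁴ = x⁶, (x⁷)⁵ = x², (x⁷)⁶ = x⁹, (x⁷)⁷ = x⁵, (x⁷)⁸ = x, (x⁷)⁹ = x⁸, (x⁷)¹⁰ = x⁴, (x⁷)¹¹ = e.
So |⟨x⁷⟩| = ord(x⁷) = 11. With |G| = 22, by Lagrange [G : ⟨x⁷⟩] = 22/11 = 2.

Answer: 2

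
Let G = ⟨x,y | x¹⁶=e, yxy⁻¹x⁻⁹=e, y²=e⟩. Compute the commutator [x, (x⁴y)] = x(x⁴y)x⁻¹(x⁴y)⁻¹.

[x, (x⁴y)] = x·(x⁴y)·x⁻¹·(x⁴y)⁻¹.
  x · (x⁴y) = x⁵y
  (x⁵y) · (x¹⁵) = x¹²y
  (x¹²y) · (x¹²y) = x⁸

Answer: x⁸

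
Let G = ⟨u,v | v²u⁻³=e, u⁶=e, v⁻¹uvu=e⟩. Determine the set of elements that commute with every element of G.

An element z ∈ Z(G) iff z commutes with every generator.
For example u³ is central: (u³)·u = u⁴ = u·(u³); (u³)·v = v⁻¹ = v·(u³).
Whereas u ∉ Z(G) since u·v = uv ≠ u²v⁻¹ = v·u.
Checking each of the 12 elements this way gives Z(G) = {e, u³}, of order 2.

Answer: {e, u³}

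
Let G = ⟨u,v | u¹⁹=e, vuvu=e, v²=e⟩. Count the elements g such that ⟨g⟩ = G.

⟨g⟩ = G would require ord(g) = |G| = 38, but the maximum element order in G is 19 < 38. So G is not cyclic and no single element generates it: the count is 0.

Answer: 0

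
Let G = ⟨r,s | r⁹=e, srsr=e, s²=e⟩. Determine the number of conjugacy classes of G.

The conjugacy classes (representative and size) are:
  [e] (size 1), [r⁸] (size 2), [r⁷] (size 2), [r⁶] (size 2), [r⁵] (size 2), [r⁴s] (size 9).
Class equation: 1 + 2 + 2 + 2 + 2 + 9 = 18 = |G|. So G has 6 conjugacy classes.

Answer: 6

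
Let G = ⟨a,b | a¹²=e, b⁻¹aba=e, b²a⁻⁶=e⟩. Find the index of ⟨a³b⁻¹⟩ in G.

First find ord(a³b⁻¹) by computing successive powers:
  (a³b⁻¹)¹ = a³b⁻¹, (a³b⁻¹)² = a⁶, (a³b⁻¹)³ = a³b, (a³b⁻¹)⁴ = e.
So |⟨a³b⁻¹⟩| = ord(a³b⁻¹) = 4. With |G| = 24, by Lagrange [G : ⟨a³b⁻¹⟩] = 24/4 = 6.

Answer: 6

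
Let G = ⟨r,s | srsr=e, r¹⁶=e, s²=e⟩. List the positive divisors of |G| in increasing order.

|G| = 32 = 2⁵. By Lagrange's theorem the order of any subgroup divides 32; the divisors of 32 are 1, 2, 4, 8, 16, 32.

Answer: 1, 2, 4, 8, 16, 32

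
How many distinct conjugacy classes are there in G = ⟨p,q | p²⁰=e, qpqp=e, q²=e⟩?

The conjugacy classes (representative and size) are:
  [e] (size 1), [p] (size 2), [p¹⁸] (size 2), [p³] (size 2), [p⁴] (size 2), [p¹⁵] (size 2), [p¹⁴] (size 2), [p⁷] (size 2), [p¹²] (size 2), [p¹¹] (size 2), [p¹⁰] (size 1), [p¹⁸q] (size 10), [p⁵q] (size 10).
Class equation: 1 + 2 + 2 + 2 + 2 + 2 + 2 + 2 + 2 + 2 + 1 + 10 + 10 = 40 = |G|. So G has 13 conjugacy classes.

Answer: 13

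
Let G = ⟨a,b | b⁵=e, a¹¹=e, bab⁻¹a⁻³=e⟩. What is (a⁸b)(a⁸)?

Compute (a⁸b) · (a⁸) by multiplying left to right and reducing via the relations at each step:
  (a⁸b) · a⁸ = a¹⁰b

Answer: a¹⁰b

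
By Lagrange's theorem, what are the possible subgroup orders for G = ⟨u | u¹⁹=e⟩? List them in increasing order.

|G| = 19 = 19. By Lagrange's theorem the order of any subgroup divides 19; the divisors of 19 are 1, 19.

Answer: 1, 19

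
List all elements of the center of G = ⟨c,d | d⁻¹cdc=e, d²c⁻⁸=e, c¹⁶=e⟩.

An element z ∈ Z(G) iff z commutes with every generator.
For example c⁸ is central: (c⁸)·c = c⁹ = c·(c⁸); (c⁸)·d = d⁻¹ = d·(c⁸).
Whereas c ∉ Z(G) since c·d = cd ≠ c⁷d⁻¹ = d·c.
Checking each of the 32 elements this way gives Z(G) = {e, c⁸}, of order 2.

Answer: {e, c⁸}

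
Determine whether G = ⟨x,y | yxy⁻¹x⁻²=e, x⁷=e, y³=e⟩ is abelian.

x·y = xy but y·x = x²y, so x·y ≠ y·x and G is not abelian.

Answer: No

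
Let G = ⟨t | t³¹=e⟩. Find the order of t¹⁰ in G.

Compute successive powers until reaching e:
  (t¹⁰)¹ = t¹⁰, (t¹⁰)² = t²⁰, (t¹⁰)³ = t³⁰, (t¹⁰)⁴ = t⁹, (t¹⁰)⁵ = t¹⁹, (t¹⁰)⁶ = t²⁹, (t¹⁰)⁷ = t⁸, (t¹⁰)⁸ = t¹⁸, (t¹⁰)⁹ = t²⁸, (t¹⁰)¹⁰ = t⁷, (t¹⁰)¹¹ = t¹⁷, (t¹⁰)¹² = t²⁷, (t¹⁰)¹³ = t⁶, (t¹⁰)¹⁴ = t¹⁶, (t¹⁰)¹⁵ = t²⁶, (t¹⁰)¹⁶ = t⁵, (t¹⁰)¹⁷ = t¹⁵, (t¹⁰)¹⁸ = t²⁵, (t¹⁰)¹⁹ = t⁴, (t¹⁰)²⁰ = t¹⁴, (t¹⁰)²¹ = t²⁴, (t¹⁰)²² = t³, (t¹⁰)²³ = t¹³, (t¹⁰)²⁴ = t²³, (t¹⁰)²⁵ = t², (t¹⁰)²⁶ = t¹², (t¹⁰)²⁷ = t²², (t¹⁰)²⁸ = t, (t¹⁰)²⁹ = t¹¹, (t¹⁰)³⁰ = t²¹, (t¹⁰)³¹ = e.
The smallest positive k with (t¹⁰)ᵏ = e is 31.

Answer: 31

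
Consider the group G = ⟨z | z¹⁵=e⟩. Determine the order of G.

G is generated by a single element, so G is cyclic. The relator gives z¹⁵ = e and no smaller power is forced to be e, so the 15 powers {e, z, z², z³, z⁴, z⁵, z⁶, z⁷, z⁸, z⁹, z¹², z¹³, z¹¹, z¹⁰, z¹⁴} are distinct. Hence |G| = 15.

Answer: 15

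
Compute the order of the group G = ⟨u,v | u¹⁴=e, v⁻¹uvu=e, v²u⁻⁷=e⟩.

Enumerate words in the generators, reducing via the relations: the distinct elements are
  {e, u, v, uv, u², u³, u⁴, u⁵, u⁶, u⁷, u⁸, u⁹, u²v, u³v, u¹², u¹³, u¹¹, u¹⁰, u⁴v, u⁵v, u⁶v, v⁻¹, uv⁻¹, u²v⁻¹, u³v⁻¹, u⁴v⁻¹, u⁵v⁻¹, u⁶v⁻¹}.
No further products give new elements, so |G| = 28.

Answer: 28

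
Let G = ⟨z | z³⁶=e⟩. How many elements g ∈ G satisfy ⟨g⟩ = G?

G is cyclic of order 36. An element generates G iff its order is 36, and a cyclic group of order 36 has exactly φ(36) = 12 such elements.

Answer: 12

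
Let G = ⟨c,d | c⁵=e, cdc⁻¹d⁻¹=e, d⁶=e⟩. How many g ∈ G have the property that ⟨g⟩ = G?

G is cyclic of order 30. An element generates G iff its order is 30, and a cyclic group of order 30 has exactly φ(30) = 8 such elements.

Answer: 8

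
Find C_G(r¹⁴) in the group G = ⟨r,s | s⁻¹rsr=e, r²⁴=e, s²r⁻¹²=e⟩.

⟨r¹⁴⟩ ⊆ C_G(r¹⁴) since powers of r¹⁴ commute with r¹⁴; so |C_G(r¹⁴)| ≥ |⟨r¹⁴⟩| = 12.
By orbit–stabilizer, |C_G(r¹⁴)| = |G| / |conj. class of r¹⁴| = 48 / 2 = 24.
The 24 elements commuting with r¹⁴ are {e, r, r², r³, r⁴, r⁵, r⁶, r⁷, r⁸, r⁹, r¹⁰, r¹¹, r¹², r¹³, r¹⁴, r¹⁵, r¹⁶, r¹⁷, r¹⁸, r¹⁹, r²⁰, r²¹, r²², r²³}.

Answer: {e, r, r², r³, r⁴, r⁵, r⁶, r⁷, r⁸, r⁹, r¹⁰, r¹¹, r¹², r¹³, r¹⁴, r¹⁵, r¹⁶, r¹⁷, r¹⁸, r¹⁹, r²⁰, r²¹, r²², r²³}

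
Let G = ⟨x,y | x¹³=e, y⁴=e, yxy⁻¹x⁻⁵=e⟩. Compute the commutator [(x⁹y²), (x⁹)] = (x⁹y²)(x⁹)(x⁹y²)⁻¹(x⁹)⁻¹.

[(x⁹y²), (x⁹)] = (x⁹y²)·(x⁹)·(x⁹y²)⁻¹·(x⁹)⁻¹.
  (x⁹y²) · (x⁹) = y²
  (y²) · (x⁹y²) = x⁴
  (x⁴) · (x⁴) = x⁸

Answer: x⁸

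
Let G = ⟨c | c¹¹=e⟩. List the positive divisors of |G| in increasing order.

|G| = 11 = 11. By Lagrange's theorem the order of any subgroup divides 11; the divisors of 11 are 1, 11.

Answer: 1, 11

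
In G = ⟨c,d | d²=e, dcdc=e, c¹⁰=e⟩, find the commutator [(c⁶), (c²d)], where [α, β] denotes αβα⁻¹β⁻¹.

[(c⁶), (c²d)] = (c⁶)·(c²d)·(c⁶)⁻¹·(c²d)⁻¹.
  (c⁶) · (c²d) = c⁸d
  (c⁸d) · (c⁴) = c⁴d
  (c⁴d) · (c²d) = c²

Answer: c²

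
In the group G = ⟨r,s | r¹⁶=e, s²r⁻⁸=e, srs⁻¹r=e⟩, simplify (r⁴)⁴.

Compute successive powers of (r⁴), reducing at each step:
  (r⁴)²: (r⁴) · r⁴ = r⁸
  (r⁴)³: (r⁸) · r⁴ = r¹²
  (r⁴)⁴: (r¹²) · r⁴ = e

Answer: e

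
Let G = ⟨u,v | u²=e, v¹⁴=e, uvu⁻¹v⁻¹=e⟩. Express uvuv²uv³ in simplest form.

Multiply left to right, reducing at each step:
  u · v = uv
  (uv) · u = v
  v · v² = v³
  (v³) · u = uv³
  (uv³) · v³ = uv⁶

Answer: uv⁶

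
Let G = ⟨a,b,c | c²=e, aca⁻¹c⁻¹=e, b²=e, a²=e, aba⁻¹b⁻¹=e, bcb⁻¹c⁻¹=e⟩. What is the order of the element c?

Compute successive powers until reaching e:
  c¹ = c, c² = e.
The smallest positive k with cᵏ = e is 2.

Answer: 2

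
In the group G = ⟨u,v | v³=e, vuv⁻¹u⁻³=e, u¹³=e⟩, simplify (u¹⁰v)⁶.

Compute successive powers of (u¹⁰v), reducing at each step:
  (u¹⁰v)²: (u¹⁰v) · u¹⁰ = uv;   (uv) · v = uv²
  (u¹⁰v)³: (uv²) · u¹⁰ = v²;   (v²) · v = e
  (u¹⁰v)⁴: e · u¹⁰ = u¹⁰;   (u¹⁰) · v = u¹⁰v
  (u¹⁰v)⁵: (u¹⁰v) · u¹⁰ = uv;   (uv) · v = uv²
  (u¹⁰v)⁶: (uv²) · u¹⁰ = v²;   (v²) · v = e

Answer: e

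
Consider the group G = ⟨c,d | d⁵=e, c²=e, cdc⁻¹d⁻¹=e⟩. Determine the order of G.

Enumerate words in the generators, reducing via the relations: the distinct elements are
  {c, d, e, cd, d², d³, d⁴, cd², cd³, cd⁴}.
No further products give new elements, so |G| = 10.

Answer: 10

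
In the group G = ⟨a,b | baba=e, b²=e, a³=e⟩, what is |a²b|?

Compute successive powers until reaching e:
  (a²b)¹ = a²b, (a²b)² = e.
The smallest positive k with (a²b)ᵏ = e is 2.

Answer: 2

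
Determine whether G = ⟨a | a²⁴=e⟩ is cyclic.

|G| = 24. The element a has order 24 (its powers give 24 distinct elements), so ⟨a⟩ = G and G is cyclic.

Answer: Yes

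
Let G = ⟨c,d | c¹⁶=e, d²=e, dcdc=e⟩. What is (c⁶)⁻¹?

The order of (c⁶) is 8 (smallest k with (c⁶)ᵏ = e), so (c⁶)⁻¹ = (c⁶)⁷ = c¹⁰.
Check: (c⁶) · (c¹⁰) → (c⁶) · c¹⁰ = e, giving e as required.

Answer: c¹⁰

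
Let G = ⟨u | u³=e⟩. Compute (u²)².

Compute successive powers of (u²), reducing at each step:
  (u²)²: (u²) · u² = u

Answer: u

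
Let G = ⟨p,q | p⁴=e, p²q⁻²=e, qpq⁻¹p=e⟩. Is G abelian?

p·q = pq but q·p = pq⁻¹, so p·q ≠ q·p and G is not abelian.

Answer: No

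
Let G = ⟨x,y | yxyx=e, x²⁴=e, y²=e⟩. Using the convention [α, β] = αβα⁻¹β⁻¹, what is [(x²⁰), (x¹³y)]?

[(x²⁰), (x¹³y)] = (x²⁰)·(x¹³y)·(x²⁰)⁻¹·(x¹³y)⁻¹.
  (x²⁰) · (x¹³y) = x⁹y
  (x⁹y) · (x⁴) = x⁵y
  (x⁵y) · (x¹³y) = x¹⁶

Answer: x¹⁶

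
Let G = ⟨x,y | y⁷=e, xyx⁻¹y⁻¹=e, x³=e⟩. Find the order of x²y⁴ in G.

Compute successive powers until reaching e:
  (x²y⁴)¹ = x²y⁴, (x²y⁴)² = xy, (x²y⁴)³ = y⁵, (x²y⁴)⁴ = x²y², (x²y⁴)⁵ = xy⁶, (x²y⁴)⁶ = y³, (x²y⁴)⁷ = x², (x²y⁴)⁸ = xy⁴, (x²y⁴)⁹ = y, (x²y⁴)¹⁰ = x²y⁵, (x²y⁴)¹¹ = xy², (x²y⁴)¹² = y⁶, (x²y⁴)¹³ = x²y³, (x²y⁴)¹⁴ = x, (x²y⁴)¹⁵ = y⁴, (x²y⁴)¹⁶ = x²y, (x²y⁴)¹⁷ = xy⁵, (x²y⁴)¹⁸ = y², (x²y⁴)¹⁹ = x²y⁶, (x²y⁴)²⁰ = xy³, (x²y⁴)²¹ = e.
The smallest positive k with (x²y⁴)ᵏ = e is 21.

Answer: 21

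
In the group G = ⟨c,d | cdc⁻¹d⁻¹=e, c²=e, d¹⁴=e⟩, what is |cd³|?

Compute successive powers until reaching e:
  (cd³)¹ = cd³, (cd³)² = d⁶, (cd³)³ = cd⁹, (cd³)⁴ = d¹², (cd³)⁵ = cd, (cd³)⁶ = d⁴, (cd³)⁷ = cd⁷, (cd³)⁸ = d¹⁰, (cd³)⁹ = cd¹³, (cd³)¹⁰ = d², (cd³)¹¹ = cd⁵, (cd³)¹² = d⁸, (cd³)¹³ = cd¹¹, (cd³)¹⁴ = e.
The smallest positive k with (cd³)ᵏ = e is 14.

Answer: 14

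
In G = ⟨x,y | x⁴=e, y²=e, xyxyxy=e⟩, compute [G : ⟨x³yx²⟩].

First find ord(x³yx²) by computing successive powers:
  (x³yx²)¹ = x³yx², (x³yx²)² = x²yx, (x³yx²)³ = e.
So |⟨x³yx²⟩| = ord(x³yx²) = 3. With |G| = 24, by Lagrange [G : ⟨x³yx²⟩] = 24/3 = 8.

Answer: 8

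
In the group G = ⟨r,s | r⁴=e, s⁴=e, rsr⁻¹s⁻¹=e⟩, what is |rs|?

Compute successive powers until reaching e:
  (rs)¹ = rs, (rs)² = r²s², (rs)³ = r³s³, (rs)⁴ = e.
The smallest positive k with (rs)ᵏ = e is 4.

Answer: 4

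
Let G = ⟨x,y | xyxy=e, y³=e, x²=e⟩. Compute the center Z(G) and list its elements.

An element z ∈ Z(G) iff z commutes with every generator.
For example e is central: e·x = x = x·e; e·y = y = y·e.
Whereas x ∉ Z(G) since x·y = xy ≠ xy² = y·x.
Checking each of the 6 elements this way gives Z(G) = {e}, of order 1.

Answer: {e}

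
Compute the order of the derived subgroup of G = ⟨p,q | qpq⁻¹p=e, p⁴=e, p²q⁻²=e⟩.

G' = [G, G] is generated by all commutators. The generator-pair commutators are: [p, q] = p².
The subgroup they normally generate is {e, p²}, of order 2.
Check: |G/G'| = 8/2 = 4 is the order of the abelianisation.

Answer: 2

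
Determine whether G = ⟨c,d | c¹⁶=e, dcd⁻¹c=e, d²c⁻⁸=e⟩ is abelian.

c·d = cd but d·c = c⁷d⁻¹, so c·d ≠ d·c and G is not abelian.

Answer: No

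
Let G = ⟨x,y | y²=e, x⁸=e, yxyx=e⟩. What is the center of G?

An element z ∈ Z(G) iff z commutes with every generator.
For example x⁴ is central: (x⁴)·x = x⁵ = x·(x⁴); (x⁴)·y = x⁴y = y·(x⁴).
Whereas x ∉ Z(G) since x·y = xy ≠ x⁷y = y·x.
Checking each of the 16 elements this way gives Z(G) = {e, x⁴}, of order 2.

Answer: {e, x⁴}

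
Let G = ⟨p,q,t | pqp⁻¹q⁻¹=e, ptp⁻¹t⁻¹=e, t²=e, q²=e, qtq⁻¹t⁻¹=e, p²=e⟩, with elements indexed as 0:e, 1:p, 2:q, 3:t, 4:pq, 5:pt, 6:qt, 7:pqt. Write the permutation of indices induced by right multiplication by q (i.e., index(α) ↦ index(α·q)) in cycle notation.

(0 2)(1 4)(3 6)(5 7)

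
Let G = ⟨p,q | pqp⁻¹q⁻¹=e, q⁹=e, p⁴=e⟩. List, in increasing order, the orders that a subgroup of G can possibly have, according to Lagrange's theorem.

|G| = 36 = 2² · 3². By Lagrange's theorem the order of any subgroup divides 36; the divisors of 36 are 1, 2, 3, 4, 6, 9, 12, 18, 36.

Answer: 1, 2, 3, 4, 6, 9, 12, 18, 36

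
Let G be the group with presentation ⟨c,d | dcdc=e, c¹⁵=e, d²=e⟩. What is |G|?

Enumerate words in the generators, reducing via the relations: the distinct elements are
  {c, d, e, cd, c², c³, c⁴, c⁵, c⁶, c⁷, c⁸, c⁹, c²d, c³d, c¹², c¹³, c¹¹, c¹⁰, c¹⁴, c⁴d, c⁵d, c⁶d, c⁷d, c⁸d, c⁹d, c¹²d, c¹³d, c¹¹d, c¹⁰d, c¹⁴d}.
No further products give new elements, so |G| = 30.

Answer: 30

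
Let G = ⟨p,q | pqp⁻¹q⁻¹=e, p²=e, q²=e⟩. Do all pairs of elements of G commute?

Each pair of generators commutes: p·q = pq = q·p. Since the generators pairwise commute, every element of G commutes with every other, so G is abelian.

Answer: Yes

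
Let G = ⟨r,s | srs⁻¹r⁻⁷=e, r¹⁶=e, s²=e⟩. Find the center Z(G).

An element z ∈ Z(G) iff z commutes with every generator.
For example r⁸ is central: (r⁸)·r = r⁹ = r·(r⁸); (r⁸)·s = r⁸s = s·(r⁸).
Whereas r ∉ Z(G) since r·s = rs ≠ r⁷s = s·r.
Checking each of the 32 elements this way gives Z(G) = {e, r⁸}, of order 2.

Answer: {e, r⁸}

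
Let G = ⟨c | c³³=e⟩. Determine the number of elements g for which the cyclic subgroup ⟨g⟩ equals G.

G is cyclic of order 33. An element generates G iff its order is 33, and a cyclic group of order 33 has exactly φ(33) = 20 such elements.

Answer: 20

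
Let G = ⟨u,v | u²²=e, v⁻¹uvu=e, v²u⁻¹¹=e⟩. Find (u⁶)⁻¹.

The order of (u⁶) is 11 (smallest k with (u⁶)ᵏ = e), so (u⁶)⁻¹ = (u⁶)¹⁰ = u¹⁶.
Check: (u⁶) · (u¹⁶) → (u⁶) · u¹⁶ = e, giving e as required.

Answer: u¹⁶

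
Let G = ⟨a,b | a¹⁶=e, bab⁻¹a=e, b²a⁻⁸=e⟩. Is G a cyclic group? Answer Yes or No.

Every cyclic group is abelian. But a·b = ab while b·a = a⁷b⁻¹, so a·b ≠ b·a and G is not abelian. Hence G is not cyclic.

Answer: No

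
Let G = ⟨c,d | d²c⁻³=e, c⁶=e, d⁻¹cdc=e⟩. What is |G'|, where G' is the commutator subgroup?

G' = [G, G] is generated by all commutators. The generator-pair commutators are: [c, d] = c².
The subgroup they normally generate is {e, c², c⁴}, of order 3.
Check: |G/G'| = 12/3 = 4 is the order of the abelianisation.

Answer: 3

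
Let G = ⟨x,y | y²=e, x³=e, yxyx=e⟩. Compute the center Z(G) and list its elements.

An element z ∈ Z(G) iff z commutes with every generator.
For example e is central: e·x = x = x·e; e·y = y = y·e.
Whereas x ∉ Z(G) since x·y = xy ≠ x²y = y·x.
Checking each of the 6 elements this way gives Z(G) = {e}, of order 1.

Answer: {e}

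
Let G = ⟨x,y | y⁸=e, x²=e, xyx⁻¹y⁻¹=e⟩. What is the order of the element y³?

Compute successive powers until reaching e:
  (y³)¹ = y³, (y³)² = y⁶, (y³)³ = y, (y³)⁴ = y⁴, (y³)⁵ = y⁷, (y³)⁶ = y², (y³)⁷ = y⁵, (y³)⁸ = e.
The smallest positive k with (y³)ᵏ = e is 8.

Answer: 8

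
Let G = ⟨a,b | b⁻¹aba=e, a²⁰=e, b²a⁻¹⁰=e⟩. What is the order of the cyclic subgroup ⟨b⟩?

|⟨b⟩| equals the order of b. Compute successive powers until reaching e:
  b¹ = b, b² = a¹⁰, b³ = b⁻¹, b⁴ = e.
The smallest positive k with bᵏ = e is 4, so |⟨b⟩| = 4.

Answer: 4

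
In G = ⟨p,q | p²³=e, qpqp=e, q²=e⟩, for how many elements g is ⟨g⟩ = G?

⟨g⟩ = G would require ord(g) = |G| = 46, but the maximum element order in G is 23 < 46. So G is not cyclic and no single element generates it: the count is 0.

Answer: 0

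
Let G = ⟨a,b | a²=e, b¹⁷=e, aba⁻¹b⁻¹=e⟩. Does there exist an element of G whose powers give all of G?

|G| = 34. The element ab has order 34 (its powers give 34 distinct elements), so ⟨ab⟩ = G and G is cyclic.

Answer: Yes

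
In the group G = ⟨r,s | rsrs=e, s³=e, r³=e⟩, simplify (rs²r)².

Compute successive powers of (rs²r), reducing at each step:
  (rs²r)²: (rs²r) · r = r²s;   (r²s) · s² = r²;   (r²) · r = e

Answer: e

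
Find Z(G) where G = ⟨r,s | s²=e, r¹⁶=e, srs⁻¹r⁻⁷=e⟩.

An element z ∈ Z(G) iff z commutes with every generator.
For example r⁸ is central: (r⁸)·r = r⁹ = r·(r⁸); (r⁸)·s = r⁸s = s·(r⁸).
Whereas r ∉ Z(G) since r·s = rs ≠ r⁷s = s·r.
Checking each of the 32 elements this way gives Z(G) = {e, r⁸}, of order 2.

Answer: {e, r⁸}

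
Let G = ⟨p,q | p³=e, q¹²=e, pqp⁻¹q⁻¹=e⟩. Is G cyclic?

|G| = 36, but the maximum element order in G is 12 < 36. No single element generates all of G, so G is not cyclic.

Answer: No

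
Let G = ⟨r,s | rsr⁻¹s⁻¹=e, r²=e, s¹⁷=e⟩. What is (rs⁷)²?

Compute successive powers of (rs⁷), reducing at each step:
  (rs⁷)²: (rs⁷) · r = s⁷;   (s⁷) · s⁷ = s¹⁴

Answer: s¹⁴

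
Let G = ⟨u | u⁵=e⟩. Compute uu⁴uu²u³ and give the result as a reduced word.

Multiply left to right, reducing at each step:
  u · u⁴ = e
  e · u = u
  u · u² = u³
  (u³) · u³ = u

Answer: u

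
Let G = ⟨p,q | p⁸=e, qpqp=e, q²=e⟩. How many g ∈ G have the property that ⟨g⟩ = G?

⟨g⟩ = G would require ord(g) = |G| = 16, but the maximum element order in G is 8 < 16. So G is not cyclic and no single element generates it: the count is 0.

Answer: 0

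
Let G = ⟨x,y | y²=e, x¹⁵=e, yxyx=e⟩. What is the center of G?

An element z ∈ Z(G) iff z commutes with every generator.
For example e is central: e·x = x = x·e; e·y = y = y·e.
Whereas x ∉ Z(G) since x·y = xy ≠ x¹⁴y = y·x.
Checking each of the 30 elements this way gives Z(G) = {e}, of order 1.

Answer: {e}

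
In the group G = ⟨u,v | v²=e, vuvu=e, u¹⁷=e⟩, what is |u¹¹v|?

Compute successive powers until reaching e:
  (u¹¹v)¹ = u¹¹v, (u¹¹v)² = e.
The smallest positive k with (u¹¹v)ᵏ = e is 2.

Answer: 2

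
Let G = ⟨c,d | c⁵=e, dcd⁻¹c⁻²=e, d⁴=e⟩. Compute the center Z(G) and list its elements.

An element z ∈ Z(G) iff z commutes with every generator.
For example e is central: e·c = c = c·e; e·d = d = d·e.
Whereas c ∉ Z(G) since c·d = cd ≠ c²d = d·c.
Checking each of the 20 elements this way gives Z(G) = {e}, of order 1.

Answer: {e}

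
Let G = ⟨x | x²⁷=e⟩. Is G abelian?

G has a single generator, so G is cyclic and hence abelian.

Answer: Yes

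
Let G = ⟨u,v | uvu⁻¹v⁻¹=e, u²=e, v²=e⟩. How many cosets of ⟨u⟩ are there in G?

First find ord(u) by computing successive powers:
  u¹ = u, u² = e.
So |⟨u⟩| = ord(u) = 2. With |G| = 4, by Lagrange [G : ⟨u⟩] = 4/2 = 2.

Answer: 2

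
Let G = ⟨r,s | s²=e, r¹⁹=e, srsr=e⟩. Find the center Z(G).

An element z ∈ Z(G) iff z commutes with every generator.
For example e is central: e·r = r = r·e; e·s = s = s·e.
Whereas r ∉ Z(G) since r·s = rs ≠ r¹⁸s = s·r.
Checking each of the 38 elements this way gives Z(G) = {e}, of order 1.

Answer: {e}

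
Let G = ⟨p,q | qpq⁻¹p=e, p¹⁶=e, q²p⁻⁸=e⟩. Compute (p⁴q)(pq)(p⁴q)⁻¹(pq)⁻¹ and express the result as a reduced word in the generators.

[(p⁴q), (pq)] = (p⁴q)·(pq)·(p⁴q)⁻¹·(pq)⁻¹.
  (p⁴q) · (pq) = p¹¹
  (p¹¹) · (p⁴q⁻¹) = p⁷q
  (p⁷q) · (pq⁻¹) = p⁶

Answer: p⁶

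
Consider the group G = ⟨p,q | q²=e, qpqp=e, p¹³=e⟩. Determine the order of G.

Enumerate words in the generators, reducing via the relations: the distinct elements are
  {e, p, q, pq, p², p³, p⁴, p⁵, p⁶, p⁷, p⁸, p⁹, p²q, p³q, p¹², p¹¹, p¹⁰, p⁴q, p⁵q, p⁶q, p⁷q, p⁸q, p⁹q, p¹²q, p¹¹q, p¹⁰q}.
No further products give new elements, so |G| = 26.

Answer: 26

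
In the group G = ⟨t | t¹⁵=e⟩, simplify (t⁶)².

Compute successive powers of (t⁶), reducing at each step:
  (t⁶)²: (t⁶) · t⁶ = t¹²

Answer: t¹²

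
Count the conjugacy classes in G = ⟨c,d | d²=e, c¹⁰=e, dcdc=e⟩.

The conjugacy classes (representative and size) are:
  [e] (size 1), [c] (size 2), [c²] (size 2), [c³] (size 2), [c⁴] (size 2), [c⁵] (size 1), [c²d] (size 5), [c³d] (size 5).
Class equation: 1 + 2 + 2 + 2 + 2 + 1 + 5 + 5 = 20 = |G|. So G has 8 conjugacy classes.

Answer: 8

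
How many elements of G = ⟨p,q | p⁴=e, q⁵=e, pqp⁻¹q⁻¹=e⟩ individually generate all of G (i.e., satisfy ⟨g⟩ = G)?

G is cyclic of order 20. An element generates G iff its order is 20, and a cyclic group of order 20 has exactly φ(20) = 8 such elements.

Answer: 8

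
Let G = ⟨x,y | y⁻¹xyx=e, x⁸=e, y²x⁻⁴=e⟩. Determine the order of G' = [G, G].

G' = [G, G] is generated by all commutators. The generator-pair commutators are: [x, y] = x².
The subgroup they normally generate is {e, x², x⁴, x⁶}, of order 4.
Check: |G/G'| = 16/4 = 4 is the order of the abelianisation.

Answer: 4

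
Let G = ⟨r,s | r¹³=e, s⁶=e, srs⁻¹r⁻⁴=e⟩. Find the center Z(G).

An element z ∈ Z(G) iff z commutes with every generator.
For example e is central: e·r = r = r·e; e·s = s = s·e.
Whereas r ∉ Z(G) since r·s = rs ≠ r⁴s = s·r.
Checking each of the 78 elements this way gives Z(G) = {e}, of order 1.

Answer: {e}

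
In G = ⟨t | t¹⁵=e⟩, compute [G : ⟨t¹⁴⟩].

First find ord(t¹⁴) by computing successive powers:
  (t¹⁴)¹ = t¹⁴, (t¹⁴)² = t¹³, (t¹⁴)³ = t¹², (t¹⁴)⁴ = t¹¹, (t¹⁴)⁵ = t¹⁰, (t¹⁴)⁶ = t⁹, (t¹⁴)⁷ = t⁸, (t¹⁴)⁸ = t⁷, (t¹⁴)⁹ = t⁶, (t¹⁴)¹⁰ = t⁵, (t¹⁴)¹¹ = t⁴, (t¹⁴)¹² = t³, (t¹⁴)¹³ = t², (t¹⁴)¹⁴ = t, (t¹⁴)¹⁵ = e.
So |⟨t¹⁴⟩| = ord(t¹⁴) = 15. With |G| = 15, by Lagrange [G : ⟨t¹⁴⟩] = 15/15 = 1.

Answer: 1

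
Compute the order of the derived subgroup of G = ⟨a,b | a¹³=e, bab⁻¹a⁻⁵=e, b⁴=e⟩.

G' = [G, G] is generated by all commutators. The generator-pair commutators are: [a, b] = a⁹.
The subgroup they normally generate is {e, a, a², a³, a⁴, a⁵, a⁶, a⁷, a⁸, a⁹, a¹⁰, a¹¹, a¹²}, of order 13.
Check: |G/G'| = 52/13 = 4 is the order of the abelianisation.

Answer: 13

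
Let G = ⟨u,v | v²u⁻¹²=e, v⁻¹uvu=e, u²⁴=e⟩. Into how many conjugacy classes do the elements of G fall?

The conjugacy classes (representative and size) are:
  [e] (size 1), [u] (size 2), [u²] (size 2), [u³] (size 2), [u⁴] (size 2), [u⁵] (size 2), [u¹⁸] (size 2), [u⁷] (size 2), [u¹⁶] (size 2), [u¹⁵] (size 2), [u¹⁴] (size 2), [u¹³] (size 2), [u¹²] (size 1), [u⁶v] (size 12), [u⁵v⁻¹] (size 12).
Class equation: 1 + 2 + 2 + 2 + 2 + 2 + 2 + 2 + 2 + 2 + 2 + 2 + 1 + 12 + 12 = 48 = |G|. So G has 15 conjugacy classes.

Answer: 15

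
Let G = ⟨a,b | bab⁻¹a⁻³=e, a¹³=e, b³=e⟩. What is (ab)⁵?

Compute successive powers of (ab), reducing at each step:
  (ab)²: (ab) · a = a⁴b;   (a⁴b) · b = a⁴b²
  (ab)³: (a⁴b²) · a = b²;   (b²) · b = e
  (ab)⁴: e · a = a;   a · b = ab
  (ab)⁵: (ab) · a = a⁴b;   (a⁴b) · b = a⁴b²

Answer: a⁴b²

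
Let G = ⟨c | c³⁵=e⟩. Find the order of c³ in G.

Compute successive powers until reaching e:
  (c³)¹ = c³, (c³)² = c⁶, (c³)³ = c⁹, (c³)⁴ = c¹², (c³)⁵ = c¹⁵, (c³)⁶ = c¹⁸, (c³)⁷ = c²¹, (c³)⁸ = c²⁴, (c³)⁹ = c²⁷, (c³)¹⁰ = c³⁰, (c³)¹¹ = c³³, (c³)¹² = c, (c³)¹³ = c⁴, (c³)¹⁴ = c⁷, (c³)¹⁵ = c¹⁰, (c³)¹⁶ = c¹³, (c³)¹⁷ = c¹⁶, (c³)¹⁸ = c¹⁹, (c³)¹⁹ = c²², (c³)²⁰ = c²⁵, (c³)²¹ = c²⁸, (c³)²² = c³¹, (c³)²³ = c³⁴, (c³)²⁴ = c², (c³)²⁵ = c⁵, (c³)²⁶ = c⁸, (c³)²⁷ = c¹¹, (c³)²⁸ = c¹⁴, (c³)²⁹ = c¹⁷, (c³)³⁰ = c²⁰, (c³)³¹ = c²³, (c³)³² = c²⁶, (c³)³³ = c²⁹, (c³)³⁴ = c³², (c³)³⁵ = e.
The smallest positive k with (c³)ᵏ = e is 35.

Answer: 35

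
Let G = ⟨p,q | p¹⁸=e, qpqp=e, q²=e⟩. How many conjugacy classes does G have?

The conjugacy classes (representative and size) are:
  [e] (size 1), [p] (size 2), [p²] (size 2), [p³] (size 2), [p¹⁴] (size 2), [p⁵] (size 2), [p¹²] (size 2), [p⁷] (size 2), [p¹⁰] (size 2), [p⁹] (size 1), [p¹⁰q] (size 9), [pq] (size 9).
Class equation: 1 + 2 + 2 + 2 + 2 + 2 + 2 + 2 + 2 + 1 + 9 + 9 = 36 = |G|. So G has 12 conjugacy classes.

Answer: 12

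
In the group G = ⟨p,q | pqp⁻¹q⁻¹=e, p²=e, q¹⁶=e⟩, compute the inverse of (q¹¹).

The order of (q¹¹) is 16 (smallest k with (q¹¹)ᵏ = e), so (q¹¹)⁻¹ = (q¹¹)¹⁵ = q⁵.
Check: (q¹¹) · (q⁵) → (q¹¹) · q⁵ = e, giving e as required.

Answer: q⁵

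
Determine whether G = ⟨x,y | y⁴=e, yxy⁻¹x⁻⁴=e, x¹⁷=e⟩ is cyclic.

Every cyclic group is abelian. But x·y = xy while y·x = x⁴y, so x·y ≠ y·x and G is not abelian. Hence G is not cyclic.

Answer: No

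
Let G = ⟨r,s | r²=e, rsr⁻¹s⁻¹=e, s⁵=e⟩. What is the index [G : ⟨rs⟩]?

First find ord(rs) by computing successive powers:
  (rs)¹ = rs, (rs)² = s², (rs)³ = rs³, (rs)⁴ = s⁴, (rs)⁵ = r, (rs)⁶ = s, (rs)⁷ = rs², (rs)⁸ = s³, (rs)⁹ = rs⁴, (rs)¹⁰ = e.
So |⟨rs⟩| = ord(rs) = 10. With |G| = 10, by Lagrange [G : ⟨rs⟩] = 10/10 = 1.

Answer: 1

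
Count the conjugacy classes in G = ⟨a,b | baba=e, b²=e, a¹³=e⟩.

The conjugacy classes (representative and size) are:
  [e] (size 1), [a¹²] (size 2), [a¹¹] (size 2), [a³] (size 2), [a⁴] (size 2), [a⁸] (size 2), [a⁶] (size 2), [b] (size 13).
Class equation: 1 + 2 + 2 + 2 + 2 + 2 + 2 + 13 = 26 = |G|. So G has 8 conjugacy classes.

Answer: 8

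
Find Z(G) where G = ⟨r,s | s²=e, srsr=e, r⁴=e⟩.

An element z ∈ Z(G) iff z commutes with every generator.
For example r² is central: (r²)·r = r³ = r·(r²); (r²)·s = r²s = s·(r²).
Whereas r ∉ Z(G) since r·s = rs ≠ r³s = s·r.
Checking each of the 8 elements this way gives Z(G) = {e, r²}, of order 2.

Answer: {e, r²}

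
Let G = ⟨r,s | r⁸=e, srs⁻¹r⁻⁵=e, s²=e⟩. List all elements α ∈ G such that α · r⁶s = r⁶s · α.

⟨r⁶s⟩ ⊆ C_G(r⁶s) since powers of r⁶s commute with r⁶s; so |C_G(r⁶s)| ≥ |⟨r⁶s⟩| = 4.
By orbit–stabilizer, |C_G(r⁶s)| = |G| / |conj. class of r⁶s| = 16 / 2 = 8.
The 8 elements commuting with r⁶s are {e, r², r⁴, r⁶, s, r⁶s, r²s, r⁴s}.

Answer: {e, r², r⁴, r⁶, s, r⁶s, r²s, r⁴s}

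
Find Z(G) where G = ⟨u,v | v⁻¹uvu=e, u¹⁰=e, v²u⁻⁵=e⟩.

An element z ∈ Z(G) iff z commutes with every generator.
For example u⁵ is central: (u⁵)·u = u⁶ = u·(u⁵); (u⁵)·v = v⁻¹ = v·(u⁵).
Whereas u ∉ Z(G) since u·v = uv ≠ u⁴v⁻¹ = v·u.
Checking each of the 20 elements this way gives Z(G) = {e, u⁵}, of order 2.

Answer: {e, u⁵}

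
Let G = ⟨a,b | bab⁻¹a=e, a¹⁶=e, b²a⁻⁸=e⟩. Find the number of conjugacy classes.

The conjugacy classes (representative and size) are:
  [e] (size 1), [a] (size 2), [a¹⁴] (size 2), [a¹³] (size 2), [a¹²] (size 2), [a⁵] (size 2), [a¹⁰] (size 2), [a⁷] (size 2), [a⁸] (size 1), [b⁻¹] (size 8), [a⁷b⁻¹] (size 8).
Class equation: 1 + 2 + 2 + 2 + 2 + 2 + 2 + 2 + 1 + 8 + 8 = 32 = |G|. So G has 11 conjugacy classes.

Answer: 11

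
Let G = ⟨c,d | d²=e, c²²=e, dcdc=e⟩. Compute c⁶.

Compute successive powers of c, reducing at each step:
  c²: c · c = c²
  c³: (c²) · c = c³
  c⁴: (c³) · c = c⁴
  c⁵: (c⁴) · c = c⁵
  c⁶: (c⁵) · c = c⁶

Answer: c⁶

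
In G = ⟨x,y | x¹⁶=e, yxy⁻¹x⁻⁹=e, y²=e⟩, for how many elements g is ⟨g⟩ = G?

⟨g⟩ = G would require ord(g) = |G| = 32, but the maximum element order in G is 16 < 32. So G is not cyclic and no single element generates it: the count is 0.

Answer: 0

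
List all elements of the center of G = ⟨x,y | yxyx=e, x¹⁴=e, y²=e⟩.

An element z ∈ Z(G) iff z commutes with every generator.
For example x⁷ is central: (x⁷)·x = x⁸ = x·(x⁷); (x⁷)·y = x⁷y = y·(x⁷).
Whereas x ∉ Z(G) since x·y = xy ≠ x¹³y = y·x.
Checking each of the 28 elements this way gives Z(G) = {e, x⁷}, of order 2.

Answer: {e, x⁷}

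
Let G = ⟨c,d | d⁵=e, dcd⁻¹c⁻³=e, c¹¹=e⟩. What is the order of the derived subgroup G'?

G' = [G, G] is generated by all commutators. The generator-pair commutators are: [c, d] = c⁹.
The subgroup they normally generate is {e, c, c², c³, c⁴, c⁵, c⁶, c⁷, c⁸, c⁹, c¹⁰}, of order 11.
Check: |G/G'| = 55/11 = 5 is the order of the abelianisation.

Answer: 11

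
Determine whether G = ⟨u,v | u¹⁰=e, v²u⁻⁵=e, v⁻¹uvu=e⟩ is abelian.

u·v = uv but v·u = u⁴v⁻¹, so u·v ≠ v·u and G is not abelian.

Answer: No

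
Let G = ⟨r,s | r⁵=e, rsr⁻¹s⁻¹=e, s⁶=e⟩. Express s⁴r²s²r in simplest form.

Multiply left to right, reducing at each step:
  (s⁴) · r² = r²s⁴
  (r²s⁴) · s² = r²
  (r²) · r = r³

Answer: r³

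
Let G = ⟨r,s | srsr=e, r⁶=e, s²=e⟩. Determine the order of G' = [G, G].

G' = [G, G] is generated by all commutators. The generator-pair commutators are: [r, s] = r².
The subgroup they normally generate is {e, r², r⁴}, of order 3.
Check: |G/G'| = 12/3 = 4 is the order of the abelianisation.

Answer: 3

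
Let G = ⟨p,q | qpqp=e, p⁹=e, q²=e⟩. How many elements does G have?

Enumerate words in the generators, reducing via the relations: the distinct elements are
  {e, p, q, pq, p², p³, p⁴, p⁵, p⁶, p⁷, p⁸, p²q, p³q, p⁴q, p⁵q, p⁶q, p⁷q, p⁸q}.
No further products give new elements, so |G| = 18.

Answer: 18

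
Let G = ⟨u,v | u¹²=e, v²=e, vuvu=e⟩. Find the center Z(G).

An element z ∈ Z(G) iff z commutes with every generator.
For example u⁶ is central: (u⁶)·u = u⁷ = u·(u⁶); (u⁶)·v = u⁶v = v·(u⁶).
Whereas u ∉ Z(G) since u·v = uv ≠ u¹¹v = v·u.
Checking each of the 24 elements this way gives Z(G) = {e, u⁶}, of order 2.

Answer: {e, u⁶}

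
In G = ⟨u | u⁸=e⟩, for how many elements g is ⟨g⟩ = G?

G is cyclic of order 8. An element generates G iff its order is 8, and a cyclic group of order 8 has exactly φ(8) = 4 such elements.

Answer: 4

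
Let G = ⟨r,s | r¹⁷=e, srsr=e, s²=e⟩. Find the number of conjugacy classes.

The conjugacy classes (representative and size) are:
  [e] (size 1), [r¹⁶] (size 2), [r²] (size 2), [r³] (size 2), [r¹³] (size 2), [r¹²] (size 2), [r⁶] (size 2), [r¹⁰] (size 2), [r⁹] (size 2), [r⁷s] (size 17).
Class equation: 1 + 2 + 2 + 2 + 2 + 2 + 2 + 2 + 2 + 17 = 34 = |G|. So G has 10 conjugacy classes.

Answer: 10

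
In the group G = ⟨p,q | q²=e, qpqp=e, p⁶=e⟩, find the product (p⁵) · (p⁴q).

Compute (p⁵) · (p⁴q) by multiplying left to right and reducing via the relations at each step:
  (p⁵) · p⁴ = p³
  (p³) · q = p³q

Answer: p³q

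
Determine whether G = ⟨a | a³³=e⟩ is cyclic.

|G| = 33. The element a has order 33 (its powers give 33 distinct elements), so ⟨a⟩ = G and G is cyclic.

Answer: Yes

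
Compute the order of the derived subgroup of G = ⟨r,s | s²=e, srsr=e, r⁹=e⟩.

G' = [G, G] is generated by all commutators. The generator-pair commutators are: [r, s] = r².
The subgroup they normally generate is {e, r, r², r³, r⁴, r⁵, r⁶, r⁷, r⁸}, of order 9.
Check: |G/G'| = 18/9 = 2 is the order of the abelianisation.

Answer: 9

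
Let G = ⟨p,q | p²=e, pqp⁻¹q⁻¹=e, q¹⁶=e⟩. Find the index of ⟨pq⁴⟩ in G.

First find ord(pq⁴) by computing successive powers:
  (pq⁴)¹ = pq⁴, (pq⁴)² = q⁸, (pq⁴)³ = pq¹², (pq⁴)⁴ = e.
So |⟨pq⁴⟩| = ord(pq⁴) = 4. With |G| = 32, by Lagrange [G : ⟨pq⁴⟩] = 32/4 = 8.

Answer: 8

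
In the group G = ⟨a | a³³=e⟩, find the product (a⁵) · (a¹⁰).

Compute (a⁵) · (a¹⁰) by multiplying left to right and reducing via the relations at each step:
  (a⁵) · a¹⁰ = a¹⁵

Answer: a¹⁵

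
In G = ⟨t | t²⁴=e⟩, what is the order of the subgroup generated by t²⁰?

|⟨t²⁰⟩| equals the order of t²⁰. Compute successive powers until reaching e:
  (t²⁰)¹ = t²⁰, (t²⁰)² = t¹⁶, (t²⁰)³ = t¹², (t²⁰)⁴ = t⁸, (t²⁰)⁵ = t⁴, (t²⁰)⁶ = e.
The smallest positive k with (t²⁰)ᵏ = e is 6, so |⟨t²⁰⟩| = 6.

Answer: 6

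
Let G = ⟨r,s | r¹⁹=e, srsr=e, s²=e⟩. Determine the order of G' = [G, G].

G' = [G, G] is generated by all commutators. The generator-pair commutators are: [r, s] = r².
The subgroup they normally generate is {e, r, r², r³, r⁴, r⁵, r⁶, r⁷, r⁸, r⁹, r¹⁰, r¹¹, r¹², r¹³, r¹⁴, r¹⁵, r¹⁶, r¹⁷, r¹⁸}, of order 19.
Check: |G/G'| = 38/19 = 2 is the order of the abelianisation.

Answer: 19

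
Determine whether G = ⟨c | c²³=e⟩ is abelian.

G has a single generator, so G is cyclic and hence abelian.

Answer: Yes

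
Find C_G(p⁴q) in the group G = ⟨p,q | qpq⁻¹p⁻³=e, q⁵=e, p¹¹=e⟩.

⟨p⁴q⟩ ⊆ C_G(p⁴q) since powers of p⁴q commute with p⁴q; so |C_G(p⁴q)| ≥ |⟨p⁴q⟩| = 5.
By orbit–stabilizer, |C_G(p⁴q)| = |G| / |conj. class of p⁴q| = 55 / 11 = 5.
The 5 elements commuting with p⁴q are {e, p⁴q, p⁵q², p⁶q⁴, p⁸q³}.

Answer: {e, p⁴q, p⁵q², p⁶q⁴, p⁸q³}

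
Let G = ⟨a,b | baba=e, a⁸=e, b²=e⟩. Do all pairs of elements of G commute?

a·b = ab but b·a = a⁷b, so a·b ≠ b·a and G is not abelian.

Answer: No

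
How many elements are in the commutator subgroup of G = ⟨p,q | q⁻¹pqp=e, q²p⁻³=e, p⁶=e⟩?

G' = [G, G] is generated by all commutators. The generator-pair commutators are: [p, q] = p².
The subgroup they normally generate is {e, p², p⁴}, of order 3.
Check: |G/G'| = 12/3 = 4 is the order of the abelianisation.

Answer: 3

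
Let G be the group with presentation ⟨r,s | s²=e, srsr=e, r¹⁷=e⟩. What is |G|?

Enumerate words in the generators, reducing via the relations: the distinct elements are
  {e, r, s, rs, r², r³, r⁴, r⁵, r⁶, r⁷, r⁸, r⁹, r²s, r³s, r¹², r¹³, r¹¹, r¹⁰, r¹⁴, r¹⁵, r¹⁶, r⁴s, r⁵s, r⁶s, r⁷s, r⁸s, r⁹s, r¹²s, r¹³s, r¹¹s, r¹⁰s, r¹⁴s, r¹⁵s, r¹⁶s}.
No further products give new elements, so |G| = 34.

Answer: 34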